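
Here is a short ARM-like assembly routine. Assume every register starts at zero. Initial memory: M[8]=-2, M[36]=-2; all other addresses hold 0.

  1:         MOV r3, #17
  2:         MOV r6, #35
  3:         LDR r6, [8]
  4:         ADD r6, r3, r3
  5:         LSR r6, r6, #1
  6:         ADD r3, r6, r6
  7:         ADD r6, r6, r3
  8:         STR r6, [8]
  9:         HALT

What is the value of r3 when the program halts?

34

after MOV r3, #17: r3=17
after MOV r6, #35: r6=35
after LDR r6, [8]: r6=M[8]=-2
after ADD r6, r3, r3: r6=17+17=34
after LSR r6, r6, #1: r6=34>>1=17
after ADD r3, r6, r6: r3=17+17=34
after ADD r6, r6, r3: r6=17+34=51
STR r6, [8] → M[8]=51
halt.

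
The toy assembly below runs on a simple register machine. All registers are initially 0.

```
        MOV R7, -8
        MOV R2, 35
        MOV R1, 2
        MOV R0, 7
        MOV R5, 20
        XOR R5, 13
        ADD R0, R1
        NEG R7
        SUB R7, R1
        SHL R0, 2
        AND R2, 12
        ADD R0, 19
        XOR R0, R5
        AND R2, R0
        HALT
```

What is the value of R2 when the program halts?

MOV R7, -8 → R7=-8
MOV R2, 35 → R2=35
MOV R1, 2 → R1=2
MOV R0, 7 → R0=7
MOV R5, 20 → R5=20
XOR R5, 13 → R5=20^13=25
ADD R0, R1 → R0=7+2=9
NEG R7 → R7=-(-8)=8
SUB R7, R1 → R7=8-2=6
SHL R0, 2 → R0=9<<2=36
AND R2, 12 → R2=35&12=0
ADD R0, 19 → R0=36+19=55
XOR R0, R5 → R0=55^25=46
AND R2, R0 → R2=0&46=0
halt.

0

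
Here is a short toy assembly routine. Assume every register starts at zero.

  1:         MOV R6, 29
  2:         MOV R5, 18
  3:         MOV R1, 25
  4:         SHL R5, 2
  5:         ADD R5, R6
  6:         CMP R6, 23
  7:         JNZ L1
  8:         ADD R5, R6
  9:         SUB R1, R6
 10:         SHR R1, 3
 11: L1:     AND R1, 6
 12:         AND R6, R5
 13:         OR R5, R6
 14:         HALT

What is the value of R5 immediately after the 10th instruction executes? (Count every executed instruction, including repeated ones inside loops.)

MOV R6, 29 → R6=29
MOV R5, 18 → R5=18
MOV R1, 25 → R1=25
SHL R5, 2 → R5=18<<2=72
ADD R5, R6 → R5=72+29=101
CMP R6, 23  (cmp 29,23)
JNZ L1: taken
AND R1, 6 → R1=25&6=0
AND R6, R5 → R6=29&101=5
OR R5, R6 → R5=101|5=101
After step 10: R5 = 101.

101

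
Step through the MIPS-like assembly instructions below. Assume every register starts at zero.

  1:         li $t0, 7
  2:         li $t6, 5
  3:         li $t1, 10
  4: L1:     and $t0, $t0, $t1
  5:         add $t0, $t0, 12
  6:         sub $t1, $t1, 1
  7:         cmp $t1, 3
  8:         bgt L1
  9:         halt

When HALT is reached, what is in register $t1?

3

$t0=7
$t6=5
$t1=10
$t0=7&10=2
$t0=2+12=14
$t1=10-1=9
cmp $t1, 3  (cmp 9,3)
bgt L1: taken
$t0=14&9=8
$t0=8+12=20
$t1=9-1=8
cmp $t1, 3  (cmp 8,3)
bgt L1: taken
$t0=20&8=0
$t0=0+12=12
$t1=8-1=7
cmp $t1, 3  (cmp 7,3)
bgt L1: taken
$t0=12&7=4
$t0=4+12=16
$t1=7-1=6
cmp $t1, 3  (cmp 6,3)
bgt L1: taken
$t0=16&6=0
$t0=0+12=12
$t1=6-1=5
cmp $t1, 3  (cmp 5,3)
bgt L1: taken
$t0=12&5=4
$t0=4+12=16
$t1=5-1=4
cmp $t1, 3  (cmp 4,3)
bgt L1: taken
$t0=16&4=0
$t0=0+12=12
$t1=4-1=3
cmp $t1, 3  (cmp 3,3)
bgt L1: not taken
halt.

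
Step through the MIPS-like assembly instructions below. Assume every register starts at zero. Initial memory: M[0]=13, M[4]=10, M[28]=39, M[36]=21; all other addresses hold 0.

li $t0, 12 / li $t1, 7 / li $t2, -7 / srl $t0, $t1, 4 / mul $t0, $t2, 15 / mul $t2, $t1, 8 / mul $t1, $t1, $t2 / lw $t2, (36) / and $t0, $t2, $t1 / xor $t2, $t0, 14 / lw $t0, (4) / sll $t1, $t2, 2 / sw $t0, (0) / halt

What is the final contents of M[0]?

$t0=12
$t1=7
$t2=-7
$t0=7>>4=0
$t0=(-7)*15=-105
$t2=7*8=56
$t1=7*56=392
$t2=M[36]=21
$t0=21&392=0
$t2=0^14=14
$t0=M[4]=10
$t1=14<<2=56
sw $t0, (0) → M[0]=10
halt.

10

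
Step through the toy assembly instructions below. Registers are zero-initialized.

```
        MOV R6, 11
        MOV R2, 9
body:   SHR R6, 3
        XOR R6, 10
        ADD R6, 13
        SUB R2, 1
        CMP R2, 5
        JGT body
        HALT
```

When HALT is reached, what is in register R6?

MOV R6, 11 → R6=11
MOV R2, 9 → R2=9
SHR R6, 3 → R6=11>>3=1
XOR R6, 10 → R6=1^10=11
ADD R6, 13 → R6=11+13=24
SUB R2, 1 → R2=9-1=8
CMP R2, 5  (cmp 8,5)
JGT body: taken
SHR R6, 3 → R6=24>>3=3
XOR R6, 10 → R6=3^10=9
ADD R6, 13 → R6=9+13=22
SUB R2, 1 → R2=8-1=7
CMP R2, 5  (cmp 7,5)
JGT body: taken
SHR R6, 3 → R6=22>>3=2
XOR R6, 10 → R6=2^10=8
ADD R6, 13 → R6=8+13=21
SUB R2, 1 → R2=7-1=6
CMP R2, 5  (cmp 6,5)
JGT body: taken
SHR R6, 3 → R6=21>>3=2
XOR R6, 10 → R6=2^10=8
ADD R6, 13 → R6=8+13=21
SUB R2, 1 → R2=6-1=5
CMP R2, 5  (cmp 5,5)
JGT body: not taken
halt.

21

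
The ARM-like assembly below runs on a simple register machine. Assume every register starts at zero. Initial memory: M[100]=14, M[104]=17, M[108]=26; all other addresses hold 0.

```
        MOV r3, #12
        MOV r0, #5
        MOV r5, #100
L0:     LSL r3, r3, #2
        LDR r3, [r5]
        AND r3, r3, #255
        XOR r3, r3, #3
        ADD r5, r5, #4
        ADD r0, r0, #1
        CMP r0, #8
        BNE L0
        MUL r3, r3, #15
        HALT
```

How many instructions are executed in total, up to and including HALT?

29

MOV r3, #12 → r3=12
MOV r0, #5 → r0=5
MOV r5, #100 → r5=100
LSL r3, r3, #2 → r3=12<<2=48
LDR r3, [r5] → r3=M[100]=14
AND r3, r3, #255 → r3=14&255=14
XOR r3, r3, #3 → r3=14^3=13
ADD r5, r5, #4 → r5=100+4=104
ADD r0, r0, #1 → r0=5+1=6
CMP r0, #8  (cmp 6,8)
BNE L0: taken
LSL r3, r3, #2 → r3=13<<2=52
LDR r3, [r5] → r3=M[104]=17
AND r3, r3, #255 → r3=17&255=17
XOR r3, r3, #3 → r3=17^3=18
ADD r5, r5, #4 → r5=104+4=108
ADD r0, r0, #1 → r0=6+1=7
CMP r0, #8  (cmp 7,8)
BNE L0: taken
LSL r3, r3, #2 → r3=18<<2=72
LDR r3, [r5] → r3=M[108]=26
AND r3, r3, #255 → r3=26&255=26
XOR r3, r3, #3 → r3=26^3=25
ADD r5, r5, #4 → r5=108+4=112
ADD r0, r0, #1 → r0=7+1=8
CMP r0, #8  (cmp 8,8)
BNE L0: not taken
MUL r3, r3, #15 → r3=25*15=375
halt.
Total executed instructions: 29.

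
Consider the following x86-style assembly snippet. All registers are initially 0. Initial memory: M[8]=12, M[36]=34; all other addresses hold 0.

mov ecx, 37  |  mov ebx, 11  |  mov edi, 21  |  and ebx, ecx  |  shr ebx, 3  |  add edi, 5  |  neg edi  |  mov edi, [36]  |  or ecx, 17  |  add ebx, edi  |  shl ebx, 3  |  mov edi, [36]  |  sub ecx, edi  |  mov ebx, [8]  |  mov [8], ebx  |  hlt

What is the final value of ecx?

19

after mov ecx, 37: ecx=37
after mov ebx, 11: ebx=11
after mov edi, 21: edi=21
after and ebx, ecx: ebx=11&37=1
after shr ebx, 3: ebx=1>>3=0
after add edi, 5: edi=21+5=26
after neg edi: edi=-(26)=-26
after mov edi, [36]: edi=M[36]=34
after or ecx, 17: ecx=37|17=53
after add ebx, edi: ebx=0+34=34
after shl ebx, 3: ebx=34<<3=272
after mov edi, [36]: edi=M[36]=34
after sub ecx, edi: ecx=53-34=19
after mov ebx, [8]: ebx=M[8]=12
mov [8], ebx → M[8]=12
halt.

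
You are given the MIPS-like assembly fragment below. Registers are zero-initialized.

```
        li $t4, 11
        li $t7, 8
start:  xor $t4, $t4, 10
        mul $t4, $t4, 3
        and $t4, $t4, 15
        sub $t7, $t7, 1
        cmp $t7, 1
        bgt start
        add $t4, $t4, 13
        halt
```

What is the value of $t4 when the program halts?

$t4=11
$t7=8
$t4=11^10=1
$t4=1*3=3
$t4=3&15=3
$t7=8-1=7
cmp $t7, 1  (cmp 7,1)
bgt start: taken
$t4=3^10=9
$t4=9*3=27
$t4=27&15=11
$t7=7-1=6
cmp $t7, 1  (cmp 6,1)
bgt start: taken
$t4=11^10=1
$t4=1*3=3
$t4=3&15=3
$t7=6-1=5
cmp $t7, 1  (cmp 5,1)
bgt start: taken
$t4=3^10=9
$t4=9*3=27
$t4=27&15=11
$t7=5-1=4
cmp $t7, 1  (cmp 4,1)
bgt start: taken
$t4=11^10=1
$t4=1*3=3
$t4=3&15=3
$t7=4-1=3
cmp $t7, 1  (cmp 3,1)
bgt start: taken
$t4=3^10=9
$t4=9*3=27
$t4=27&15=11
$t7=3-1=2
cmp $t7, 1  (cmp 2,1)
bgt start: taken
$t4=11^10=1
$t4=1*3=3
$t4=3&15=3
$t7=2-1=1
cmp $t7, 1  (cmp 1,1)
bgt start: not taken
$t4=3+13=16
halt.

16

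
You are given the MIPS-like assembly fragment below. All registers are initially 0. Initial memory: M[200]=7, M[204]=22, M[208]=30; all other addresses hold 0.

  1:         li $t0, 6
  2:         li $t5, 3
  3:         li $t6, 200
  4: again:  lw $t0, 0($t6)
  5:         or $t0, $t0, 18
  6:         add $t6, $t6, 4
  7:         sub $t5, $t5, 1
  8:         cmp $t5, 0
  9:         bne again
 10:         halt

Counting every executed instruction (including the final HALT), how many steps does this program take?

after li $t0, 6: $t0=6
after li $t5, 3: $t5=3
after li $t6, 200: $t6=200
after lw $t0, 0($t6): $t0=M[200]=7
after or $t0, $t0, 18: $t0=7|18=23
after add $t6, $t6, 4: $t6=200+4=204
after sub $t5, $t5, 1: $t5=3-1=2
cmp $t5, 0  (cmp 2,0)
bne again: taken
after lw $t0, 0($t6): $t0=M[204]=22
after or $t0, $t0, 18: $t0=22|18=22
after add $t6, $t6, 4: $t6=204+4=208
after sub $t5, $t5, 1: $t5=2-1=1
cmp $t5, 0  (cmp 1,0)
bne again: taken
after lw $t0, 0($t6): $t0=M[208]=30
after or $t0, $t0, 18: $t0=30|18=30
after add $t6, $t6, 4: $t6=208+4=212
after sub $t5, $t5, 1: $t5=1-1=0
cmp $t5, 0  (cmp 0,0)
bne again: not taken
halt.
Total executed instructions: 22.

22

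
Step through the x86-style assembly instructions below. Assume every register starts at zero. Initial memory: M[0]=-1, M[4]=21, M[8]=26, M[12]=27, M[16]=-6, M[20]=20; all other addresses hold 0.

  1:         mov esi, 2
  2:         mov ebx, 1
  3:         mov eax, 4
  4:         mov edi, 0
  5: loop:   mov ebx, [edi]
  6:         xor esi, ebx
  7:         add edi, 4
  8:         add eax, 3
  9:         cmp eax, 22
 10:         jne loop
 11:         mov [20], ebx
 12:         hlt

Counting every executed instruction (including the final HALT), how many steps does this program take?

esi=2
ebx=1
eax=4
edi=0
ebx=M[0]=-1
esi=2^(-1)=-3
edi=0+4=4
eax=4+3=7
cmp eax, 22  (cmp 7,22)
jne loop: taken
ebx=M[4]=21
esi=(-3)^21=-24
edi=4+4=8
eax=7+3=10
cmp eax, 22  (cmp 10,22)
jne loop: taken
ebx=M[8]=26
esi=(-24)^26=-14
edi=8+4=12
eax=10+3=13
cmp eax, 22  (cmp 13,22)
jne loop: taken
ebx=M[12]=27
esi=(-14)^27=-23
edi=12+4=16
eax=13+3=16
cmp eax, 22  (cmp 16,22)
jne loop: taken
ebx=M[16]=-6
esi=(-23)^(-6)=19
edi=16+4=20
eax=16+3=19
cmp eax, 22  (cmp 19,22)
jne loop: taken
ebx=M[20]=20
esi=19^20=7
edi=20+4=24
eax=19+3=22
cmp eax, 22  (cmp 22,22)
jne loop: not taken
mov [20], ebx → M[20]=20
halt.
Total executed instructions: 42.

42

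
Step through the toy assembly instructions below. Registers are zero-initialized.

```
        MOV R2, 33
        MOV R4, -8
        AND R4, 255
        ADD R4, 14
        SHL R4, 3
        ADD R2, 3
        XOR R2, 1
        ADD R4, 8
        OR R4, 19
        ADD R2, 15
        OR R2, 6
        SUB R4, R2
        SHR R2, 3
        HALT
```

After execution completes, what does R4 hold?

after MOV R2, 33: R2=33
after MOV R4, -8: R4=-8
after AND R4, 255: R4=(-8)&255=248
after ADD R4, 14: R4=248+14=262
after SHL R4, 3: R4=262<<3=2096
after ADD R2, 3: R2=33+3=36
after XOR R2, 1: R2=36^1=37
after ADD R4, 8: R4=2096+8=2104
after OR R4, 19: R4=2104|19=2107
after ADD R2, 15: R2=37+15=52
after OR R2, 6: R2=52|6=54
after SUB R4, R2: R4=2107-54=2053
after SHR R2, 3: R2=54>>3=6
halt.

2053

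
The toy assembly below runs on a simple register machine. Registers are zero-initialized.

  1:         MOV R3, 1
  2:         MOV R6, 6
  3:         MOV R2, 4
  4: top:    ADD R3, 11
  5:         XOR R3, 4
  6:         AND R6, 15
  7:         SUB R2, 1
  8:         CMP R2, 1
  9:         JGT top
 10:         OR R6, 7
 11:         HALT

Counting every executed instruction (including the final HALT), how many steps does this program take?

after MOV R3, 1: R3=1
after MOV R6, 6: R6=6
after MOV R2, 4: R2=4
after ADD R3, 11: R3=1+11=12
after XOR R3, 4: R3=12^4=8
after AND R6, 15: R6=6&15=6
after SUB R2, 1: R2=4-1=3
CMP R2, 1  (cmp 3,1)
JGT top: taken
after ADD R3, 11: R3=8+11=19
after XOR R3, 4: R3=19^4=23
after AND R6, 15: R6=6&15=6
after SUB R2, 1: R2=3-1=2
CMP R2, 1  (cmp 2,1)
JGT top: taken
after ADD R3, 11: R3=23+11=34
after XOR R3, 4: R3=34^4=38
after AND R6, 15: R6=6&15=6
after SUB R2, 1: R2=2-1=1
CMP R2, 1  (cmp 1,1)
JGT top: not taken
after OR R6, 7: R6=6|7=7
halt.
Total executed instructions: 23.

23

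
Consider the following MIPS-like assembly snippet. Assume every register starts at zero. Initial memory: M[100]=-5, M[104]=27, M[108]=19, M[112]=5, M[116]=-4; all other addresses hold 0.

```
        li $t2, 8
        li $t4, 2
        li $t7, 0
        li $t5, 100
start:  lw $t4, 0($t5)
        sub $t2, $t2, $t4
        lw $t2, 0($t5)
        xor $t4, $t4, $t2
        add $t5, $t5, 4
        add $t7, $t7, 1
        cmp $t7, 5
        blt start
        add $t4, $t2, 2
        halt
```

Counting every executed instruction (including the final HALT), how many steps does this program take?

46

$t2=8
$t4=2
$t7=0
$t5=100
$t4=M[100]=-5
$t2=8-(-5)=13
$t2=M[100]=-5
$t4=(-5)^(-5)=0
$t5=100+4=104
$t7=0+1=1
cmp $t7, 5  (cmp 1,5)
blt start: taken
$t4=M[104]=27
$t2=(-5)-27=-32
$t2=M[104]=27
$t4=27^27=0
$t5=104+4=108
$t7=1+1=2
cmp $t7, 5  (cmp 2,5)
blt start: taken
$t4=M[108]=19
$t2=27-19=8
$t2=M[108]=19
$t4=19^19=0
$t5=108+4=112
$t7=2+1=3
cmp $t7, 5  (cmp 3,5)
blt start: taken
$t4=M[112]=5
$t2=19-5=14
$t2=M[112]=5
$t4=5^5=0
$t5=112+4=116
$t7=3+1=4
cmp $t7, 5  (cmp 4,5)
blt start: taken
$t4=M[116]=-4
$t2=5-(-4)=9
$t2=M[116]=-4
$t4=(-4)^(-4)=0
$t5=116+4=120
$t7=4+1=5
cmp $t7, 5  (cmp 5,5)
blt start: not taken
$t4=(-4)+2=-2
halt.
Total executed instructions: 46.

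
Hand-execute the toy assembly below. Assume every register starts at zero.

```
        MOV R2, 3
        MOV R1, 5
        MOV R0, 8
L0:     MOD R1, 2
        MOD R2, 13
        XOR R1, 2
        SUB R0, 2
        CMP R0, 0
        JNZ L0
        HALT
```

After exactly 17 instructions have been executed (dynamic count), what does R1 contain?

after MOV R2, 3: R2=3
after MOV R1, 5: R1=5
after MOV R0, 8: R0=8
after MOD R1, 2: R1=5%2=1
after MOD R2, 13: R2=3%13=3
after XOR R1, 2: R1=1^2=3
after SUB R0, 2: R0=8-2=6
CMP R0, 0  (cmp 6,0)
JNZ L0: taken
after MOD R1, 2: R1=3%2=1
after MOD R2, 13: R2=3%13=3
after XOR R1, 2: R1=1^2=3
after SUB R0, 2: R0=6-2=4
CMP R0, 0  (cmp 4,0)
JNZ L0: taken
after MOD R1, 2: R1=3%2=1
after MOD R2, 13: R2=3%13=3
After step 17: R1 = 1.

1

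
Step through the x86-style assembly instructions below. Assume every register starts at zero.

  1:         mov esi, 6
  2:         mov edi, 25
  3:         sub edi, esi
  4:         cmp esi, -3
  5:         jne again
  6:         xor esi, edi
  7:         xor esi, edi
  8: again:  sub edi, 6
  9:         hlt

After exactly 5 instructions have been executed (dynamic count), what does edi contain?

mov esi, 6 → esi=6
mov edi, 25 → edi=25
sub edi, esi → edi=25-6=19
cmp esi, -3  (cmp 6,-3)
jne again: taken
After step 5: edi = 19.

19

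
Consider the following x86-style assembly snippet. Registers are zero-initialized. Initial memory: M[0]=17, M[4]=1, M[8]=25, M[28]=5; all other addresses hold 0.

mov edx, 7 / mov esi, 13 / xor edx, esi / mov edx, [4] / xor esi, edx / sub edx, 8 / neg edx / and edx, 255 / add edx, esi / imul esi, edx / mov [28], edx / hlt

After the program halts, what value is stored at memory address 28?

19

mov edx, 7 → edx=7
mov esi, 13 → esi=13
xor edx, esi → edx=7^13=10
mov edx, [4] → edx=M[4]=1
xor esi, edx → esi=13^1=12
sub edx, 8 → edx=1-8=-7
neg edx → edx=-(-7)=7
and edx, 255 → edx=7&255=7
add edx, esi → edx=7+12=19
imul esi, edx → esi=12*19=228
mov [28], edx → M[28]=19
halt.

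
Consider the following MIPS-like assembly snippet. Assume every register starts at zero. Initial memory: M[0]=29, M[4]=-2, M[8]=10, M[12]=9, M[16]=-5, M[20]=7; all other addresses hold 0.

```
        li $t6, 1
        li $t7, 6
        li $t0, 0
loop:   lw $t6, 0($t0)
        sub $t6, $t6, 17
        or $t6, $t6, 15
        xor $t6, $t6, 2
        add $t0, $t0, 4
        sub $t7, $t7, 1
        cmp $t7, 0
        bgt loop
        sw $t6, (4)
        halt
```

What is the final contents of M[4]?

-3

after li $t6, 1: $t6=1
after li $t7, 6: $t7=6
after li $t0, 0: $t0=0
after lw $t6, 0($t0): $t6=M[0]=29
after sub $t6, $t6, 17: $t6=29-17=12
after or $t6, $t6, 15: $t6=12|15=15
after xor $t6, $t6, 2: $t6=15^2=13
after add $t0, $t0, 4: $t0=0+4=4
after sub $t7, $t7, 1: $t7=6-1=5
cmp $t7, 0  (cmp 5,0)
bgt loop: taken
after lw $t6, 0($t0): $t6=M[4]=-2
after sub $t6, $t6, 17: $t6=(-2)-17=-19
after or $t6, $t6, 15: $t6=(-19)|15=-17
after xor $t6, $t6, 2: $t6=(-17)^2=-19
after add $t0, $t0, 4: $t0=4+4=8
after sub $t7, $t7, 1: $t7=5-1=4
cmp $t7, 0  (cmp 4,0)
bgt loop: taken
after lw $t6, 0($t0): $t6=M[8]=10
after sub $t6, $t6, 17: $t6=10-17=-7
after or $t6, $t6, 15: $t6=(-7)|15=-1
after xor $t6, $t6, 2: $t6=(-1)^2=-3
after add $t0, $t0, 4: $t0=8+4=12
after sub $t7, $t7, 1: $t7=4-1=3
cmp $t7, 0  (cmp 3,0)
bgt loop: taken
after lw $t6, 0($t0): $t6=M[12]=9
after sub $t6, $t6, 17: $t6=9-17=-8
after or $t6, $t6, 15: $t6=(-8)|15=-1
after xor $t6, $t6, 2: $t6=(-1)^2=-3
after add $t0, $t0, 4: $t0=12+4=16
after sub $t7, $t7, 1: $t7=3-1=2
cmp $t7, 0  (cmp 2,0)
bgt loop: taken
after lw $t6, 0($t0): $t6=M[16]=-5
after sub $t6, $t6, 17: $t6=(-5)-17=-22
after or $t6, $t6, 15: $t6=(-22)|15=-17
after xor $t6, $t6, 2: $t6=(-17)^2=-19
after add $t0, $t0, 4: $t0=16+4=20
after sub $t7, $t7, 1: $t7=2-1=1
cmp $t7, 0  (cmp 1,0)
bgt loop: taken
after lw $t6, 0($t0): $t6=M[20]=7
after sub $t6, $t6, 17: $t6=7-17=-10
after or $t6, $t6, 15: $t6=(-10)|15=-1
after xor $t6, $t6, 2: $t6=(-1)^2=-3
after add $t0, $t0, 4: $t0=20+4=24
after sub $t7, $t7, 1: $t7=1-1=0
cmp $t7, 0  (cmp 0,0)
bgt loop: not taken
sw $t6, (4) → M[4]=-3
halt.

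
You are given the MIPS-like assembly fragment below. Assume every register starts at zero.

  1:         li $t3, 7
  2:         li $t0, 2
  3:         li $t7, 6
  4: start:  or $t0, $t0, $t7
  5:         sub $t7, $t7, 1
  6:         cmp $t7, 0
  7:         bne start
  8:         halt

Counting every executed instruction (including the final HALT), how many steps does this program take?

28

li $t3, 7 → $t3=7
li $t0, 2 → $t0=2
li $t7, 6 → $t7=6
or $t0, $t0, $t7 → $t0=2|6=6
sub $t7, $t7, 1 → $t7=6-1=5
cmp $t7, 0  (cmp 5,0)
bne start: taken
or $t0, $t0, $t7 → $t0=6|5=7
sub $t7, $t7, 1 → $t7=5-1=4
cmp $t7, 0  (cmp 4,0)
bne start: taken
or $t0, $t0, $t7 → $t0=7|4=7
sub $t7, $t7, 1 → $t7=4-1=3
cmp $t7, 0  (cmp 3,0)
bne start: taken
or $t0, $t0, $t7 → $t0=7|3=7
sub $t7, $t7, 1 → $t7=3-1=2
cmp $t7, 0  (cmp 2,0)
bne start: taken
or $t0, $t0, $t7 → $t0=7|2=7
sub $t7, $t7, 1 → $t7=2-1=1
cmp $t7, 0  (cmp 1,0)
bne start: taken
or $t0, $t0, $t7 → $t0=7|1=7
sub $t7, $t7, 1 → $t7=1-1=0
cmp $t7, 0  (cmp 0,0)
bne start: not taken
halt.
Total executed instructions: 28.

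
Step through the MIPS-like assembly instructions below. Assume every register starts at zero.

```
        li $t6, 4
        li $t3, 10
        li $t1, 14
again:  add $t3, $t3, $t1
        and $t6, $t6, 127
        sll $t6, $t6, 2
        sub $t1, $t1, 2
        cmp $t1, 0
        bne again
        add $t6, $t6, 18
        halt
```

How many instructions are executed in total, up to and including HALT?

li $t6, 4 → $t6=4
li $t3, 10 → $t3=10
li $t1, 14 → $t1=14
add $t3, $t3, $t1 → $t3=10+14=24
and $t6, $t6, 127 → $t6=4&127=4
sll $t6, $t6, 2 → $t6=4<<2=16
sub $t1, $t1, 2 → $t1=14-2=12
cmp $t1, 0  (cmp 12,0)
bne again: taken
add $t3, $t3, $t1 → $t3=24+12=36
and $t6, $t6, 127 → $t6=16&127=16
sll $t6, $t6, 2 → $t6=16<<2=64
sub $t1, $t1, 2 → $t1=12-2=10
cmp $t1, 0  (cmp 10,0)
bne again: taken
add $t3, $t3, $t1 → $t3=36+10=46
and $t6, $t6, 127 → $t6=64&127=64
sll $t6, $t6, 2 → $t6=64<<2=256
sub $t1, $t1, 2 → $t1=10-2=8
cmp $t1, 0  (cmp 8,0)
bne again: taken
add $t3, $t3, $t1 → $t3=46+8=54
and $t6, $t6, 127 → $t6=256&127=0
sll $t6, $t6, 2 → $t6=0<<2=0
sub $t1, $t1, 2 → $t1=8-2=6
cmp $t1, 0  (cmp 6,0)
bne again: taken
add $t3, $t3, $t1 → $t3=54+6=60
and $t6, $t6, 127 → $t6=0&127=0
sll $t6, $t6, 2 → $t6=0<<2=0
sub $t1, $t1, 2 → $t1=6-2=4
cmp $t1, 0  (cmp 4,0)
bne again: taken
add $t3, $t3, $t1 → $t3=60+4=64
and $t6, $t6, 127 → $t6=0&127=0
sll $t6, $t6, 2 → $t6=0<<2=0
sub $t1, $t1, 2 → $t1=4-2=2
cmp $t1, 0  (cmp 2,0)
bne again: taken
add $t3, $t3, $t1 → $t3=64+2=66
and $t6, $t6, 127 → $t6=0&127=0
sll $t6, $t6, 2 → $t6=0<<2=0
sub $t1, $t1, 2 → $t1=2-2=0
cmp $t1, 0  (cmp 0,0)
bne again: not taken
add $t6, $t6, 18 → $t6=0+18=18
halt.
Total executed instructions: 47.

47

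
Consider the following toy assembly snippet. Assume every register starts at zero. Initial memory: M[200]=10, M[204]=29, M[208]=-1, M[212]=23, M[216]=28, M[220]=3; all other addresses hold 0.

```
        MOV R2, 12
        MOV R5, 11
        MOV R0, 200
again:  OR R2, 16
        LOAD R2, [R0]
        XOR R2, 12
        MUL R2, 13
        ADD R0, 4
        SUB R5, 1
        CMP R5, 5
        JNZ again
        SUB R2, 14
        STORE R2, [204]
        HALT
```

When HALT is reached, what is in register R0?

R2=12
R5=11
R0=200
R2=12|16=28
R2=M[200]=10
R2=10^12=6
R2=6*13=78
R0=200+4=204
R5=11-1=10
CMP R5, 5  (cmp 10,5)
JNZ again: taken
R2=78|16=94
R2=M[204]=29
R2=29^12=17
R2=17*13=221
R0=204+4=208
R5=10-1=9
CMP R5, 5  (cmp 9,5)
JNZ again: taken
R2=221|16=221
R2=M[208]=-1
R2=(-1)^12=-13
R2=(-13)*13=-169
R0=208+4=212
R5=9-1=8
CMP R5, 5  (cmp 8,5)
JNZ again: taken
R2=(-169)|16=-169
R2=M[212]=23
R2=23^12=27
R2=27*13=351
R0=212+4=216
R5=8-1=7
CMP R5, 5  (cmp 7,5)
JNZ again: taken
R2=351|16=351
R2=M[216]=28
R2=28^12=16
R2=16*13=208
R0=216+4=220
R5=7-1=6
CMP R5, 5  (cmp 6,5)
JNZ again: taken
R2=208|16=208
R2=M[220]=3
R2=3^12=15
R2=15*13=195
R0=220+4=224
R5=6-1=5
CMP R5, 5  (cmp 5,5)
JNZ again: not taken
R2=195-14=181
STORE R2, [204] → M[204]=181
halt.

224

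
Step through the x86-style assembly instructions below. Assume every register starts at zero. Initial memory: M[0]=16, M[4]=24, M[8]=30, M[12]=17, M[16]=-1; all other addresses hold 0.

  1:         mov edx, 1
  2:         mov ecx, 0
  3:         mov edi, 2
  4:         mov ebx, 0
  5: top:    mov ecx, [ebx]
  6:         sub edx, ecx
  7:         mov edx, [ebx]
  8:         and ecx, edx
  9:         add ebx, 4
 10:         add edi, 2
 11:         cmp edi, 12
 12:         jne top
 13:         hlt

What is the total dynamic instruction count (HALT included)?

mov edx, 1 → edx=1
mov ecx, 0 → ecx=0
mov edi, 2 → edi=2
mov ebx, 0 → ebx=0
mov ecx, [ebx] → ecx=M[0]=16
sub edx, ecx → edx=1-16=-15
mov edx, [ebx] → edx=M[0]=16
and ecx, edx → ecx=16&16=16
add ebx, 4 → ebx=0+4=4
add edi, 2 → edi=2+2=4
cmp edi, 12  (cmp 4,12)
jne top: taken
mov ecx, [ebx] → ecx=M[4]=24
sub edx, ecx → edx=16-24=-8
mov edx, [ebx] → edx=M[4]=24
and ecx, edx → ecx=24&24=24
add ebx, 4 → ebx=4+4=8
add edi, 2 → edi=4+2=6
cmp edi, 12  (cmp 6,12)
jne top: taken
mov ecx, [ebx] → ecx=M[8]=30
sub edx, ecx → edx=24-30=-6
mov edx, [ebx] → edx=M[8]=30
and ecx, edx → ecx=30&30=30
add ebx, 4 → ebx=8+4=12
add edi, 2 → edi=6+2=8
cmp edi, 12  (cmp 8,12)
jne top: taken
mov ecx, [ebx] → ecx=M[12]=17
sub edx, ecx → edx=30-17=13
mov edx, [ebx] → edx=M[12]=17
and ecx, edx → ecx=17&17=17
add ebx, 4 → ebx=12+4=16
add edi, 2 → edi=8+2=10
cmp edi, 12  (cmp 10,12)
jne top: taken
mov ecx, [ebx] → ecx=M[16]=-1
sub edx, ecx → edx=17-(-1)=18
mov edx, [ebx] → edx=M[16]=-1
and ecx, edx → ecx=(-1)&(-1)=-1
add ebx, 4 → ebx=16+4=20
add edi, 2 → edi=10+2=12
cmp edi, 12  (cmp 12,12)
jne top: not taken
halt.
Total executed instructions: 45.

45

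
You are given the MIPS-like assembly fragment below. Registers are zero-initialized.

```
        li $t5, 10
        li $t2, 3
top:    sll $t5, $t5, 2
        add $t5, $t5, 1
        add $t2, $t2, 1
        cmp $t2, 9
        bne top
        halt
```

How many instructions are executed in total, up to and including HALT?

33

after li $t5, 10: $t5=10
after li $t2, 3: $t2=3
after sll $t5, $t5, 2: $t5=10<<2=40
after add $t5, $t5, 1: $t5=40+1=41
after add $t2, $t2, 1: $t2=3+1=4
cmp $t2, 9  (cmp 4,9)
bne top: taken
after sll $t5, $t5, 2: $t5=41<<2=164
after add $t5, $t5, 1: $t5=164+1=165
after add $t2, $t2, 1: $t2=4+1=5
cmp $t2, 9  (cmp 5,9)
bne top: taken
after sll $t5, $t5, 2: $t5=165<<2=660
after add $t5, $t5, 1: $t5=660+1=661
after add $t2, $t2, 1: $t2=5+1=6
cmp $t2, 9  (cmp 6,9)
bne top: taken
after sll $t5, $t5, 2: $t5=661<<2=2644
after add $t5, $t5, 1: $t5=2644+1=2645
after add $t2, $t2, 1: $t2=6+1=7
cmp $t2, 9  (cmp 7,9)
bne top: taken
after sll $t5, $t5, 2: $t5=2645<<2=10580
after add $t5, $t5, 1: $t5=10580+1=10581
after add $t2, $t2, 1: $t2=7+1=8
cmp $t2, 9  (cmp 8,9)
bne top: taken
after sll $t5, $t5, 2: $t5=10581<<2=42324
after add $t5, $t5, 1: $t5=42324+1=42325
after add $t2, $t2, 1: $t2=8+1=9
cmp $t2, 9  (cmp 9,9)
bne top: not taken
halt.
Total executed instructions: 33.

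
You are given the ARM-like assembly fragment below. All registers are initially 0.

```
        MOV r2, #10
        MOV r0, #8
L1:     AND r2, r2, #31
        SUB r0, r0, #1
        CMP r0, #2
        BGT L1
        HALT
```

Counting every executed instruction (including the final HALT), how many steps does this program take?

after MOV r2, #10: r2=10
after MOV r0, #8: r0=8
after AND r2, r2, #31: r2=10&31=10
after SUB r0, r0, #1: r0=8-1=7
CMP r0, #2  (cmp 7,2)
BGT L1: taken
after AND r2, r2, #31: r2=10&31=10
after SUB r0, r0, #1: r0=7-1=6
CMP r0, #2  (cmp 6,2)
BGT L1: taken
after AND r2, r2, #31: r2=10&31=10
after SUB r0, r0, #1: r0=6-1=5
CMP r0, #2  (cmp 5,2)
BGT L1: taken
after AND r2, r2, #31: r2=10&31=10
after SUB r0, r0, #1: r0=5-1=4
CMP r0, #2  (cmp 4,2)
BGT L1: taken
after AND r2, r2, #31: r2=10&31=10
after SUB r0, r0, #1: r0=4-1=3
CMP r0, #2  (cmp 3,2)
BGT L1: taken
after AND r2, r2, #31: r2=10&31=10
after SUB r0, r0, #1: r0=3-1=2
CMP r0, #2  (cmp 2,2)
BGT L1: not taken
halt.
Total executed instructions: 27.

27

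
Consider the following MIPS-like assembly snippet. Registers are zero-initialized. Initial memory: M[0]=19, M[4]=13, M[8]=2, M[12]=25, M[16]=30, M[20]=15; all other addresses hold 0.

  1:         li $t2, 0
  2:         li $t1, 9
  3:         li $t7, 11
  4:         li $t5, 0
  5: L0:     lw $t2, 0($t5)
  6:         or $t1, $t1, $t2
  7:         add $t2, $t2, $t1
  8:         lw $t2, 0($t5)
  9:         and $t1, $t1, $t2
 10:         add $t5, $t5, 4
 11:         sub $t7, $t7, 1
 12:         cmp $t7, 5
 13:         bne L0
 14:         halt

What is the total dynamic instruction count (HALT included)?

59

$t2=0
$t1=9
$t7=11
$t5=0
$t2=M[0]=19
$t1=9|19=27
$t2=19+27=46
$t2=M[0]=19
$t1=27&19=19
$t5=0+4=4
$t7=11-1=10
cmp $t7, 5  (cmp 10,5)
bne L0: taken
$t2=M[4]=13
$t1=19|13=31
$t2=13+31=44
$t2=M[4]=13
$t1=31&13=13
$t5=4+4=8
$t7=10-1=9
cmp $t7, 5  (cmp 9,5)
bne L0: taken
$t2=M[8]=2
$t1=13|2=15
$t2=2+15=17
$t2=M[8]=2
$t1=15&2=2
$t5=8+4=12
$t7=9-1=8
cmp $t7, 5  (cmp 8,5)
bne L0: taken
$t2=M[12]=25
$t1=2|25=27
$t2=25+27=52
$t2=M[12]=25
$t1=27&25=25
$t5=12+4=16
$t7=8-1=7
cmp $t7, 5  (cmp 7,5)
bne L0: taken
$t2=M[16]=30
$t1=25|30=31
$t2=30+31=61
$t2=M[16]=30
$t1=31&30=30
$t5=16+4=20
$t7=7-1=6
cmp $t7, 5  (cmp 6,5)
bne L0: taken
$t2=M[20]=15
$t1=30|15=31
$t2=15+31=46
$t2=M[20]=15
$t1=31&15=15
$t5=20+4=24
$t7=6-1=5
cmp $t7, 5  (cmp 5,5)
bne L0: not taken
halt.
Total executed instructions: 59.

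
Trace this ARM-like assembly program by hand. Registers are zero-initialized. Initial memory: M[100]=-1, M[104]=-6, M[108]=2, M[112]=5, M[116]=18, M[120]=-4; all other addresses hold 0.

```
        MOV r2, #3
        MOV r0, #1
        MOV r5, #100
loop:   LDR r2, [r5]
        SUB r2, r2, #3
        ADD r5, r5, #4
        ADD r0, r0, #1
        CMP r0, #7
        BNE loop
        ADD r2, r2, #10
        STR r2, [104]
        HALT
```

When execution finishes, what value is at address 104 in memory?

r2=3
r0=1
r5=100
r2=M[100]=-1
r2=(-1)-3=-4
r5=100+4=104
r0=1+1=2
CMP r0, #7  (cmp 2,7)
BNE loop: taken
r2=M[104]=-6
r2=(-6)-3=-9
r5=104+4=108
r0=2+1=3
CMP r0, #7  (cmp 3,7)
BNE loop: taken
r2=M[108]=2
r2=2-3=-1
r5=108+4=112
r0=3+1=4
CMP r0, #7  (cmp 4,7)
BNE loop: taken
r2=M[112]=5
r2=5-3=2
r5=112+4=116
r0=4+1=5
CMP r0, #7  (cmp 5,7)
BNE loop: taken
r2=M[116]=18
r2=18-3=15
r5=116+4=120
r0=5+1=6
CMP r0, #7  (cmp 6,7)
BNE loop: taken
r2=M[120]=-4
r2=(-4)-3=-7
r5=120+4=124
r0=6+1=7
CMP r0, #7  (cmp 7,7)
BNE loop: not taken
r2=(-7)+10=3
STR r2, [104] → M[104]=3
halt.

3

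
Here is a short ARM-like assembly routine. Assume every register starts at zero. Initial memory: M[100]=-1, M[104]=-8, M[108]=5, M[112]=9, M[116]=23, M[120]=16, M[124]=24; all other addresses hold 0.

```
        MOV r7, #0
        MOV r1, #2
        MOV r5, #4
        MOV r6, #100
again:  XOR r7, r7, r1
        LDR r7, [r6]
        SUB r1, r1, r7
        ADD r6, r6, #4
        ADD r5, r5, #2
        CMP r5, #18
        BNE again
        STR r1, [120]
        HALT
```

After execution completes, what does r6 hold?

after MOV r7, #0: r7=0
after MOV r1, #2: r1=2
after MOV r5, #4: r5=4
after MOV r6, #100: r6=100
after XOR r7, r7, r1: r7=0^2=2
after LDR r7, [r6]: r7=M[100]=-1
after SUB r1, r1, r7: r1=2-(-1)=3
after ADD r6, r6, #4: r6=100+4=104
after ADD r5, r5, #2: r5=4+2=6
CMP r5, #18  (cmp 6,18)
BNE again: taken
after XOR r7, r7, r1: r7=(-1)^3=-4
after LDR r7, [r6]: r7=M[104]=-8
after SUB r1, r1, r7: r1=3-(-8)=11
after ADD r6, r6, #4: r6=104+4=108
after ADD r5, r5, #2: r5=6+2=8
CMP r5, #18  (cmp 8,18)
BNE again: taken
after XOR r7, r7, r1: r7=(-8)^11=-13
after LDR r7, [r6]: r7=M[108]=5
after SUB r1, r1, r7: r1=11-5=6
after ADD r6, r6, #4: r6=108+4=112
after ADD r5, r5, #2: r5=8+2=10
CMP r5, #18  (cmp 10,18)
BNE again: taken
after XOR r7, r7, r1: r7=5^6=3
after LDR r7, [r6]: r7=M[112]=9
after SUB r1, r1, r7: r1=6-9=-3
after ADD r6, r6, #4: r6=112+4=116
after ADD r5, r5, #2: r5=10+2=12
CMP r5, #18  (cmp 12,18)
BNE again: taken
after XOR r7, r7, r1: r7=9^(-3)=-12
after LDR r7, [r6]: r7=M[116]=23
after SUB r1, r1, r7: r1=(-3)-23=-26
after ADD r6, r6, #4: r6=116+4=120
after ADD r5, r5, #2: r5=12+2=14
CMP r5, #18  (cmp 14,18)
BNE again: taken
after XOR r7, r7, r1: r7=23^(-26)=-15
after LDR r7, [r6]: r7=M[120]=16
after SUB r1, r1, r7: r1=(-26)-16=-42
after ADD r6, r6, #4: r6=120+4=124
after ADD r5, r5, #2: r5=14+2=16
CMP r5, #18  (cmp 16,18)
BNE again: taken
after XOR r7, r7, r1: r7=16^(-42)=-58
after LDR r7, [r6]: r7=M[124]=24
after SUB r1, r1, r7: r1=(-42)-24=-66
after ADD r6, r6, #4: r6=124+4=128
after ADD r5, r5, #2: r5=16+2=18
CMP r5, #18  (cmp 18,18)
BNE again: not taken
STR r1, [120] → M[120]=-66
halt.

128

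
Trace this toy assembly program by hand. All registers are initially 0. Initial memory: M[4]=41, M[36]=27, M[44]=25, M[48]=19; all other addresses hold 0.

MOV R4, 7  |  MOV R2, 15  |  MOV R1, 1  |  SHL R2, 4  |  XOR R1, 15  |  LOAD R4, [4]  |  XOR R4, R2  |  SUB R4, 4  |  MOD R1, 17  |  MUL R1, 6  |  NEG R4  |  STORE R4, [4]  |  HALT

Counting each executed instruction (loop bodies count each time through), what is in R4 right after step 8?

213

MOV R4, 7 → R4=7
MOV R2, 15 → R2=15
MOV R1, 1 → R1=1
SHL R2, 4 → R2=15<<4=240
XOR R1, 15 → R1=1^15=14
LOAD R4, [4] → R4=M[4]=41
XOR R4, R2 → R4=41^240=217
SUB R4, 4 → R4=217-4=213
After step 8: R4 = 213.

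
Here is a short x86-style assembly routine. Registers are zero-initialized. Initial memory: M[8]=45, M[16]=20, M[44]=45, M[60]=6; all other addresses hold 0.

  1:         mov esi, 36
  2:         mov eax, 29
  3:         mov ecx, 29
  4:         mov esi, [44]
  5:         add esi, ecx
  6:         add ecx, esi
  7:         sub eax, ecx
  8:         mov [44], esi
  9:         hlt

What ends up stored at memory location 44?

74

after mov esi, 36: esi=36
after mov eax, 29: eax=29
after mov ecx, 29: ecx=29
after mov esi, [44]: esi=M[44]=45
after add esi, ecx: esi=45+29=74
after add ecx, esi: ecx=29+74=103
after sub eax, ecx: eax=29-103=-74
mov [44], esi → M[44]=74
halt.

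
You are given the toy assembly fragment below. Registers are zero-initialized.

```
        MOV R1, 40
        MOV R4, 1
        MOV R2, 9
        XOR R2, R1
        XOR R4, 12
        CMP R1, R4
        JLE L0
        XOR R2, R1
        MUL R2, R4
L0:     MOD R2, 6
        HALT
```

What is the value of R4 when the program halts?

13

after MOV R1, 40: R1=40
after MOV R4, 1: R4=1
after MOV R2, 9: R2=9
after XOR R2, R1: R2=9^40=33
after XOR R4, 12: R4=1^12=13
CMP R1, R4  (cmp 40,13)
JLE L0: not taken
after XOR R2, R1: R2=33^40=9
after MUL R2, R4: R2=9*13=117
after MOD R2, 6: R2=117%6=3
halt.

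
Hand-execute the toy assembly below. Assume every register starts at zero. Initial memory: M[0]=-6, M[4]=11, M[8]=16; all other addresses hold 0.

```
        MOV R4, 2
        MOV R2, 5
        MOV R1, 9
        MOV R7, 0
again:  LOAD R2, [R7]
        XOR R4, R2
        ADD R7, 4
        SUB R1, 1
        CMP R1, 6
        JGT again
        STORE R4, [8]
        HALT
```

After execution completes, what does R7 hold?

after MOV R4, 2: R4=2
after MOV R2, 5: R2=5
after MOV R1, 9: R1=9
after MOV R7, 0: R7=0
after LOAD R2, [R7]: R2=M[0]=-6
after XOR R4, R2: R4=2^(-6)=-8
after ADD R7, 4: R7=0+4=4
after SUB R1, 1: R1=9-1=8
CMP R1, 6  (cmp 8,6)
JGT again: taken
after LOAD R2, [R7]: R2=M[4]=11
after XOR R4, R2: R4=(-8)^11=-13
after ADD R7, 4: R7=4+4=8
after SUB R1, 1: R1=8-1=7
CMP R1, 6  (cmp 7,6)
JGT again: taken
after LOAD R2, [R7]: R2=M[8]=16
after XOR R4, R2: R4=(-13)^16=-29
after ADD R7, 4: R7=8+4=12
after SUB R1, 1: R1=7-1=6
CMP R1, 6  (cmp 6,6)
JGT again: not taken
STORE R4, [8] → M[8]=-29
halt.

12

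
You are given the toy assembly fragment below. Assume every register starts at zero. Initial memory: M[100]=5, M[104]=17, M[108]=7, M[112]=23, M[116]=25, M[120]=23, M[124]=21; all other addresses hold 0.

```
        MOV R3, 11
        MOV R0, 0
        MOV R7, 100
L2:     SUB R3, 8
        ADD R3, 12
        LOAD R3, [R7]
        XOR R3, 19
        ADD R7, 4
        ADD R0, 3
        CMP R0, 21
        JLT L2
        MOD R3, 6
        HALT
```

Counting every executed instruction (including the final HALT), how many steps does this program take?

61

MOV R3, 11 → R3=11
MOV R0, 0 → R0=0
MOV R7, 100 → R7=100
SUB R3, 8 → R3=11-8=3
ADD R3, 12 → R3=3+12=15
LOAD R3, [R7] → R3=M[100]=5
XOR R3, 19 → R3=5^19=22
ADD R7, 4 → R7=100+4=104
ADD R0, 3 → R0=0+3=3
CMP R0, 21  (cmp 3,21)
JLT L2: taken
SUB R3, 8 → R3=22-8=14
ADD R3, 12 → R3=14+12=26
LOAD R3, [R7] → R3=M[104]=17
XOR R3, 19 → R3=17^19=2
ADD R7, 4 → R7=104+4=108
ADD R0, 3 → R0=3+3=6
CMP R0, 21  (cmp 6,21)
JLT L2: taken
SUB R3, 8 → R3=2-8=-6
ADD R3, 12 → R3=(-6)+12=6
LOAD R3, [R7] → R3=M[108]=7
XOR R3, 19 → R3=7^19=20
ADD R7, 4 → R7=108+4=112
ADD R0, 3 → R0=6+3=9
CMP R0, 21  (cmp 9,21)
JLT L2: taken
SUB R3, 8 → R3=20-8=12
ADD R3, 12 → R3=12+12=24
LOAD R3, [R7] → R3=M[112]=23
XOR R3, 19 → R3=23^19=4
ADD R7, 4 → R7=112+4=116
ADD R0, 3 → R0=9+3=12
CMP R0, 21  (cmp 12,21)
JLT L2: taken
SUB R3, 8 → R3=4-8=-4
ADD R3, 12 → R3=(-4)+12=8
LOAD R3, [R7] → R3=M[116]=25
XOR R3, 19 → R3=25^19=10
ADD R7, 4 → R7=116+4=120
ADD R0, 3 → R0=12+3=15
CMP R0, 21  (cmp 15,21)
JLT L2: taken
SUB R3, 8 → R3=10-8=2
ADD R3, 12 → R3=2+12=14
LOAD R3, [R7] → R3=M[120]=23
XOR R3, 19 → R3=23^19=4
ADD R7, 4 → R7=120+4=124
ADD R0, 3 → R0=15+3=18
CMP R0, 21  (cmp 18,21)
JLT L2: taken
SUB R3, 8 → R3=4-8=-4
ADD R3, 12 → R3=(-4)+12=8
LOAD R3, [R7] → R3=M[124]=21
XOR R3, 19 → R3=21^19=6
ADD R7, 4 → R7=124+4=128
ADD R0, 3 → R0=18+3=21
CMP R0, 21  (cmp 21,21)
JLT L2: not taken
MOD R3, 6 → R3=6%6=0
halt.
Total executed instructions: 61.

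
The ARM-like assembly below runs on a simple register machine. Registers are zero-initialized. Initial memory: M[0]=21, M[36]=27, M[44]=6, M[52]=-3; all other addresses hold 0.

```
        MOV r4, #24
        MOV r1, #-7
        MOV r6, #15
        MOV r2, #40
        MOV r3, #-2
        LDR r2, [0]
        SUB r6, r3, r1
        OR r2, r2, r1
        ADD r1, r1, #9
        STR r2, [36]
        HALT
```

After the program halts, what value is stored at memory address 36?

-3

MOV r4, #24 → r4=24
MOV r1, #-7 → r1=-7
MOV r6, #15 → r6=15
MOV r2, #40 → r2=40
MOV r3, #-2 → r3=-2
LDR r2, [0] → r2=M[0]=21
SUB r6, r3, r1 → r6=(-2)-(-7)=5
OR r2, r2, r1 → r2=21|(-7)=-3
ADD r1, r1, #9 → r1=(-7)+9=2
STR r2, [36] → M[36]=-3
halt.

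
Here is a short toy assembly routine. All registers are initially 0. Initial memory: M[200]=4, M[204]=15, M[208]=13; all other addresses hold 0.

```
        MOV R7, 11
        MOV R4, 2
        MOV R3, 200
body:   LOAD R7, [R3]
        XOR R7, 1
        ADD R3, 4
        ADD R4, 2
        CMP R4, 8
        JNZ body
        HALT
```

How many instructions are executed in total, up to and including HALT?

after MOV R7, 11: R7=11
after MOV R4, 2: R4=2
after MOV R3, 200: R3=200
after LOAD R7, [R3]: R7=M[200]=4
after XOR R7, 1: R7=4^1=5
after ADD R3, 4: R3=200+4=204
after ADD R4, 2: R4=2+2=4
CMP R4, 8  (cmp 4,8)
JNZ body: taken
after LOAD R7, [R3]: R7=M[204]=15
after XOR R7, 1: R7=15^1=14
after ADD R3, 4: R3=204+4=208
after ADD R4, 2: R4=4+2=6
CMP R4, 8  (cmp 6,8)
JNZ body: taken
after LOAD R7, [R3]: R7=M[208]=13
after XOR R7, 1: R7=13^1=12
after ADD R3, 4: R3=208+4=212
after ADD R4, 2: R4=6+2=8
CMP R4, 8  (cmp 8,8)
JNZ body: not taken
halt.
Total executed instructions: 22.

22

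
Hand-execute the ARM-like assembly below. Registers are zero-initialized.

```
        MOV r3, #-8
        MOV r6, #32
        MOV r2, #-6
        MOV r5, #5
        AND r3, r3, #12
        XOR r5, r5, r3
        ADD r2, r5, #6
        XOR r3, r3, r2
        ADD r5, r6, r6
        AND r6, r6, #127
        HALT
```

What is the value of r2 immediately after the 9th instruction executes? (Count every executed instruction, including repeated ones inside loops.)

MOV r3, #-8 → r3=-8
MOV r6, #32 → r6=32
MOV r2, #-6 → r2=-6
MOV r5, #5 → r5=5
AND r3, r3, #12 → r3=(-8)&12=8
XOR r5, r5, r3 → r5=5^8=13
ADD r2, r5, #6 → r2=13+6=19
XOR r3, r3, r2 → r3=8^19=27
ADD r5, r6, r6 → r5=32+32=64
After step 9: r2 = 19.

19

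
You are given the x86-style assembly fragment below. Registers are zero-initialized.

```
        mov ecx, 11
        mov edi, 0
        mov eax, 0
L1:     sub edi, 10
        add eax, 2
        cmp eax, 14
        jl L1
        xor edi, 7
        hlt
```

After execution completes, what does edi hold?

after mov ecx, 11: ecx=11
after mov edi, 0: edi=0
after mov eax, 0: eax=0
after sub edi, 10: edi=0-10=-10
after add eax, 2: eax=0+2=2
cmp eax, 14  (cmp 2,14)
jl L1: taken
after sub edi, 10: edi=(-10)-10=-20
after add eax, 2: eax=2+2=4
cmp eax, 14  (cmp 4,14)
jl L1: taken
after sub edi, 10: edi=(-20)-10=-30
after add eax, 2: eax=4+2=6
cmp eax, 14  (cmp 6,14)
jl L1: taken
after sub edi, 10: edi=(-30)-10=-40
after add eax, 2: eax=6+2=8
cmp eax, 14  (cmp 8,14)
jl L1: taken
after sub edi, 10: edi=(-40)-10=-50
after add eax, 2: eax=8+2=10
cmp eax, 14  (cmp 10,14)
jl L1: taken
after sub edi, 10: edi=(-50)-10=-60
after add eax, 2: eax=10+2=12
cmp eax, 14  (cmp 12,14)
jl L1: taken
after sub edi, 10: edi=(-60)-10=-70
after add eax, 2: eax=12+2=14
cmp eax, 14  (cmp 14,14)
jl L1: not taken
after xor edi, 7: edi=(-70)^7=-67
halt.

-67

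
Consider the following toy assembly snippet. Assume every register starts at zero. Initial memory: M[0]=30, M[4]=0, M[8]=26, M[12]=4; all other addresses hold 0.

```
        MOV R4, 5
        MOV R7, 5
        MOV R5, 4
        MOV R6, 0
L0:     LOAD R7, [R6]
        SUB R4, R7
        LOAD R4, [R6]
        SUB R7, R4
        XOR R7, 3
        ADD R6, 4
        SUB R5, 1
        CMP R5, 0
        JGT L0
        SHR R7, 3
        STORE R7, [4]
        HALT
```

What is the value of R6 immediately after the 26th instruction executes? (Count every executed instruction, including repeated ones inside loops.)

8

MOV R4, 5 → R4=5
MOV R7, 5 → R7=5
MOV R5, 4 → R5=4
MOV R6, 0 → R6=0
LOAD R7, [R6] → R7=M[0]=30
SUB R4, R7 → R4=5-30=-25
LOAD R4, [R6] → R4=M[0]=30
SUB R7, R4 → R7=30-30=0
XOR R7, 3 → R7=0^3=3
ADD R6, 4 → R6=0+4=4
SUB R5, 1 → R5=4-1=3
CMP R5, 0  (cmp 3,0)
JGT L0: taken
LOAD R7, [R6] → R7=M[4]=0
SUB R4, R7 → R4=30-0=30
LOAD R4, [R6] → R4=M[4]=0
SUB R7, R4 → R7=0-0=0
XOR R7, 3 → R7=0^3=3
ADD R6, 4 → R6=4+4=8
SUB R5, 1 → R5=3-1=2
CMP R5, 0  (cmp 2,0)
JGT L0: taken
LOAD R7, [R6] → R7=M[8]=26
SUB R4, R7 → R4=0-26=-26
LOAD R4, [R6] → R4=M[8]=26
SUB R7, R4 → R7=26-26=0
After step 26: R6 = 8.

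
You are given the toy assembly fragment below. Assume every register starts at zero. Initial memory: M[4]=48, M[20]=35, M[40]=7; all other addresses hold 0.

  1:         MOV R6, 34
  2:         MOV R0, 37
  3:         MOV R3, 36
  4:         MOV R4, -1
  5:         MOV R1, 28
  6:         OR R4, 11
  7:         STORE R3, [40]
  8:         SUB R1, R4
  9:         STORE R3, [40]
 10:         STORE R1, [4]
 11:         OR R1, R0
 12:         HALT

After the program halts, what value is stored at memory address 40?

MOV R6, 34 → R6=34
MOV R0, 37 → R0=37
MOV R3, 36 → R3=36
MOV R4, -1 → R4=-1
MOV R1, 28 → R1=28
OR R4, 11 → R4=(-1)|11=-1
STORE R3, [40] → M[40]=36
SUB R1, R4 → R1=28-(-1)=29
STORE R3, [40] → M[40]=36
STORE R1, [4] → M[4]=29
OR R1, R0 → R1=29|37=61
halt.

36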